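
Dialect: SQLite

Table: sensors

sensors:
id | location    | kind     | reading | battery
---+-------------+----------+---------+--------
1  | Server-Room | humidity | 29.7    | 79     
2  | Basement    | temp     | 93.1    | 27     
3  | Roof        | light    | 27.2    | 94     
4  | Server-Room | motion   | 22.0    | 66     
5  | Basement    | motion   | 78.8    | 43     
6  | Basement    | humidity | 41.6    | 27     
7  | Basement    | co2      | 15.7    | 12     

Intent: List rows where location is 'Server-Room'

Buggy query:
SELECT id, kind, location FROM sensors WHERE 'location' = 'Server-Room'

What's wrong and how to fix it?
Bug: 'location' in single quotes is a string literal, not the column; the comparison is literal-vs-literal and never true

Fix: Remove the quotes around the column name (or use double quotes for an identifier)

Corrected query:
SELECT id, kind, location FROM sensors WHERE location = 'Server-Room'

Result:
id | kind     | location   
---+----------+------------
1  | humidity | Server-Room
4  | motion   | Server-Room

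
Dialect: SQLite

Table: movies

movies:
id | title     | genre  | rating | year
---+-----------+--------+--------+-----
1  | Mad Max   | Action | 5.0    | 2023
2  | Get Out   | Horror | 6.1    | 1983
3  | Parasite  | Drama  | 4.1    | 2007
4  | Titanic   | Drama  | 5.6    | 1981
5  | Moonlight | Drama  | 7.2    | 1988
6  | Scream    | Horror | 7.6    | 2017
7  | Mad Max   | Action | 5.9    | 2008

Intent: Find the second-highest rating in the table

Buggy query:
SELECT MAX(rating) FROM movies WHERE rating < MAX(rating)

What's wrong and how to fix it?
Bug: MAX(rating) on the right of the comparison is an aggregate-in-WHERE error

Fix: Put the inner MAX in a scalar subquery

Corrected query:
SELECT MAX(rating) FROM movies WHERE rating < (SELECT MAX(rating) FROM movies)

Result:
MAX(rating)
-----------
7.2        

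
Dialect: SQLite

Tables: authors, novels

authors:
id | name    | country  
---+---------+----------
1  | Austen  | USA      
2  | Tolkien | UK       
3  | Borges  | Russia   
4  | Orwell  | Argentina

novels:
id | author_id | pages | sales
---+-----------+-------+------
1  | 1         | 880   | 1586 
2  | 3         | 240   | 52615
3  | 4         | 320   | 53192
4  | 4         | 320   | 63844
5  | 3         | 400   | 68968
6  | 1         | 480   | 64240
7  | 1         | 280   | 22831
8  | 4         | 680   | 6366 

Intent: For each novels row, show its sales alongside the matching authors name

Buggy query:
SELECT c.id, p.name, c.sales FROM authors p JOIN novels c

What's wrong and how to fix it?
Bug: Missing join condition: each novels row is matched to all authors rows instead of just its own

Fix: Specify the join condition linking the foreign key to the parent id

Corrected query:
SELECT c.id, p.name, c.sales FROM authors p JOIN novels c ON c.author_id = p.id

Result:
id | name   | sales
---+--------+------
1  | Austen | 1586 
2  | Borges | 52615
3  | Orwell | 53192
4  | Orwell | 63844
5  | Borges | 68968
6  | Austen | 64240
7  | Austen | 22831
8  | Orwell | 6366 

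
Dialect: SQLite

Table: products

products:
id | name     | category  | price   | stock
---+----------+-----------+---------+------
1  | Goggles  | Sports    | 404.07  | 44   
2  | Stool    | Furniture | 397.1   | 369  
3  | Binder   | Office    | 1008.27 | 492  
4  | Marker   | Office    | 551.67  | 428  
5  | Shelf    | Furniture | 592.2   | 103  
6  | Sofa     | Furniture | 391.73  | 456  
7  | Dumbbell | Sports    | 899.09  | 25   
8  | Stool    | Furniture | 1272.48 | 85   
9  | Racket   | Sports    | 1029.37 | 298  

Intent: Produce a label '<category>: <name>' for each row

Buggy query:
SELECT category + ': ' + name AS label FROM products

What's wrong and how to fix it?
Bug: SQLite uses || for string concatenation; + coerces text to numbers (yielding 0)

Fix: Use the || operator for string concatenation

Corrected query:
SELECT category || ': ' || name AS label FROM products

Result:
label           
----------------
Sports: Goggles 
Furniture: Stool
Office: Binder  
Office: Marker  
Furniture: Shelf
Furniture: Sofa 
Sports: Dumbbell
Furniture: Stool
Sports: Racket  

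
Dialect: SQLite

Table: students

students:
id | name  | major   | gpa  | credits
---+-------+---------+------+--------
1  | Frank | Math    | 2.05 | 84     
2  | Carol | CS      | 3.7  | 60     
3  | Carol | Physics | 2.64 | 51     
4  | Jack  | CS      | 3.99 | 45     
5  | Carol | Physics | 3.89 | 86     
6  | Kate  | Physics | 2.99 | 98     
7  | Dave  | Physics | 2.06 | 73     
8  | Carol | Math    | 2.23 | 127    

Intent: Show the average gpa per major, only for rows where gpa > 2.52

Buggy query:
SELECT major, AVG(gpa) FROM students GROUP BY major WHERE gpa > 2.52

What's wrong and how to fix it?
Bug: Row-level WHERE must come before GROUP BY in the clause order

Fix: Move the WHERE clause before GROUP BY

Corrected query:
SELECT major, AVG(gpa) FROM students WHERE gpa > 2.52 GROUP BY major

Result:
major   | AVG(gpa)
--------+---------
CS      | 3.845   
Physics | 3.173333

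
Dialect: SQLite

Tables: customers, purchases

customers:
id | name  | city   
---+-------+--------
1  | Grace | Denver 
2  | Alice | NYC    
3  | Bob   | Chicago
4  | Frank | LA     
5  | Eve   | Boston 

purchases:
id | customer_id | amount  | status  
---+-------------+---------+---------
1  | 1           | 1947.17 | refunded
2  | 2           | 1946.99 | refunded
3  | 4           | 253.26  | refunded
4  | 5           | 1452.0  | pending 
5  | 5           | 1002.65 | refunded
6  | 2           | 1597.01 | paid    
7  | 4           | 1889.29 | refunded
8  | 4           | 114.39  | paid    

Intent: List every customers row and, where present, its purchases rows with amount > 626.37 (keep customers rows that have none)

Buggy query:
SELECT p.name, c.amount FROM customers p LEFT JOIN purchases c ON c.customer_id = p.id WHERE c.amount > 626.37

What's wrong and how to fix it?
Bug: A WHERE condition on the right-hand table after LEFT JOIN drops unmatched parents

Fix: Move the right-table condition into the ON clause so unmatched parents are kept

Corrected query:
SELECT p.name, c.amount FROM customers p LEFT JOIN purchases c ON c.customer_id = p.id AND c.amount > 626.37

Result:
name  | amount 
------+--------
Grace | 1947.17
Alice | 1597.01
Alice | 1946.99
Bob   | NULL   
Frank | 1889.29
Eve   | 1002.65
Eve   | 1452   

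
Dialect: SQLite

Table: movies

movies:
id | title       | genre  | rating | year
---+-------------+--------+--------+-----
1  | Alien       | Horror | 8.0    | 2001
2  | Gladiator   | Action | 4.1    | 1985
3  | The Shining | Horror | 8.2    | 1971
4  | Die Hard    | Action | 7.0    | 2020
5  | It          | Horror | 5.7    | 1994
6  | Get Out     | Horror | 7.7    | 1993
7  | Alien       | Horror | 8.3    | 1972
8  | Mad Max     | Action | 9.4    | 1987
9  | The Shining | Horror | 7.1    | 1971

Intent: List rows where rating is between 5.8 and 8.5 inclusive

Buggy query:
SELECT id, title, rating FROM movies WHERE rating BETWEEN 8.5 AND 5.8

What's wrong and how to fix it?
Bug: The bounds are reversed; BETWEEN a AND b requires a <= b to match anything

Fix: Swap the bounds so the smaller value comes first

Corrected query:
SELECT id, title, rating FROM movies WHERE rating BETWEEN 5.8 AND 8.5

Result:
id | title       | rating
---+-------------+-------
1  | Alien       | 8     
3  | The Shining | 8.2   
4  | Die Hard    | 7     
6  | Get Out     | 7.7   
7  | Alien       | 8.3   
9  | The Shining | 7.1   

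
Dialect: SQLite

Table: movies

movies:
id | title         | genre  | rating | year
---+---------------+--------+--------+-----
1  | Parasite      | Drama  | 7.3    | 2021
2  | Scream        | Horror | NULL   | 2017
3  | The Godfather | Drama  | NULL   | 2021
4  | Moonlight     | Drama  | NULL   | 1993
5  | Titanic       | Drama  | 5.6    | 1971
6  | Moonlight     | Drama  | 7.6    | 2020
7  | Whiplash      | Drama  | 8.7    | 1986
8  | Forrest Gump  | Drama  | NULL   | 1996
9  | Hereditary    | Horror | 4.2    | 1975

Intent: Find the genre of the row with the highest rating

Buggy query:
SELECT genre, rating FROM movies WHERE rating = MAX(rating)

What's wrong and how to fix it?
Bug: WHERE is evaluated per row; an aggregate over the whole table isn't defined there

Fix: Wrap MAX in a scalar subquery so WHERE compares against a single value

Corrected query:
SELECT genre, rating FROM movies WHERE rating = (SELECT MAX(rating) FROM movies)

Result:
genre | rating
------+-------
Drama | 8.7   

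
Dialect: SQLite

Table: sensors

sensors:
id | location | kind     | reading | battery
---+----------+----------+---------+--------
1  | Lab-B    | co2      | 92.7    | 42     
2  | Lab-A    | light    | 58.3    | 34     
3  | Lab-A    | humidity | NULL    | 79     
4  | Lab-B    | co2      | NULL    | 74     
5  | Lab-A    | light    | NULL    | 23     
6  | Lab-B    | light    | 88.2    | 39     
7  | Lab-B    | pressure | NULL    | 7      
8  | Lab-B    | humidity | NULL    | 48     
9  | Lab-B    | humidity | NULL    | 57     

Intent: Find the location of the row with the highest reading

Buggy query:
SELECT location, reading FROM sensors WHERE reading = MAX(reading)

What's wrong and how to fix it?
Bug: WHERE is evaluated per row; an aggregate over the whole table isn't defined there

Fix: Use a subquery: WHERE reading = (SELECT MAX(reading) FROM sensors)

Corrected query:
SELECT location, reading FROM sensors WHERE reading = (SELECT MAX(reading) FROM sensors)

Result:
location | reading
---------+--------
Lab-B    | 92.7   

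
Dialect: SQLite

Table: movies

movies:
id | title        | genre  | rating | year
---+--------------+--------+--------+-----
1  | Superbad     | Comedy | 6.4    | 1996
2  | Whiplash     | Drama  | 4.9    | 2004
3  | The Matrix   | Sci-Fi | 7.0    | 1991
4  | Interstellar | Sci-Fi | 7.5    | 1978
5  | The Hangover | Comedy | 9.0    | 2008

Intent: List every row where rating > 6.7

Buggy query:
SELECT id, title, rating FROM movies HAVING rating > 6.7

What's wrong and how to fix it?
Bug: HAVING filters the output of aggregation, but this query has no GROUP BY and no aggregate functions, so SQLite rejects it (HAVING clause on a non-aggregate query); the condition here is per row

Fix: Replace HAVING with WHERE since the condition applies to individual rows

Corrected query:
SELECT id, title, rating FROM movies WHERE rating > 6.7

Result:
id | title        | rating
---+--------------+-------
3  | The Matrix   | 7     
4  | Interstellar | 7.5   
5  | The Hangover | 9     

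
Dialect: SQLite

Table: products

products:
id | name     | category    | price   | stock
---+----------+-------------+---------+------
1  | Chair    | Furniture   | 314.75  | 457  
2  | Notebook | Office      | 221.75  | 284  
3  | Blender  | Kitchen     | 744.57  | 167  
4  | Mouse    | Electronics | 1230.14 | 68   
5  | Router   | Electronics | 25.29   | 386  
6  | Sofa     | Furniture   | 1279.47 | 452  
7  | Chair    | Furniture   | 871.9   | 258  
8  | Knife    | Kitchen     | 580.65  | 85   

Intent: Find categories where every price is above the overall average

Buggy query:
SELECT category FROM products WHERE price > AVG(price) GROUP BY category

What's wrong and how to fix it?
Bug: AVG() is an aggregate; it can't sit directly in WHERE

Fix: Compute the overall average in a scalar subquery and compare each group's MIN against it in HAVING

Corrected query:
SELECT category FROM products GROUP BY category HAVING MIN(price) > (SELECT AVG(price) FROM products)

Result:
(no rows)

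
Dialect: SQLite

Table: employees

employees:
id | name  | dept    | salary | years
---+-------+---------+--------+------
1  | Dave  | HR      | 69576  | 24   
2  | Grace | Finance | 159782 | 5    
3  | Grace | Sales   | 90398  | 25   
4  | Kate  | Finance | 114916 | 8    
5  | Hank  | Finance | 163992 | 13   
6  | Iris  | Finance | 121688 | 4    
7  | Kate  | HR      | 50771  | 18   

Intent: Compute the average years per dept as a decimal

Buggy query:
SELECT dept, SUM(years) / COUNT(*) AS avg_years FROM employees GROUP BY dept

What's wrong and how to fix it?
Bug: SUM(years) and COUNT(*) are both integers; the division truncates the fractional part

Fix: Cast one side to REAL so the division keeps the fractional part

Corrected query:
SELECT dept, SUM(years) * 1.0 / COUNT(*) AS avg_years FROM employees GROUP BY dept

Result:
dept    | avg_years
--------+----------
Finance | 7.5      
HR      | 21       
Sales   | 25       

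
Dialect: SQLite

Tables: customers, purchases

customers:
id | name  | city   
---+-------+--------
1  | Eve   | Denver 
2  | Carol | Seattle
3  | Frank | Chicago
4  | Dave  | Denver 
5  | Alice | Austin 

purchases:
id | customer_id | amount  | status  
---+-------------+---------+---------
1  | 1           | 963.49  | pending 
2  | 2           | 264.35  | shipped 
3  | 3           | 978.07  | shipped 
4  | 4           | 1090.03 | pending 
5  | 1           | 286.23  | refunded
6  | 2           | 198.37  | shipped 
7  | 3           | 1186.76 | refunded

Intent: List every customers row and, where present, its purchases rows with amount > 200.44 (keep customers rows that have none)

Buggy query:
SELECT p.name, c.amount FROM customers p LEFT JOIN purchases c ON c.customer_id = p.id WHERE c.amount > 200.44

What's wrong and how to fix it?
Bug: Filtering c.amount in WHERE discards the NULL rows produced by LEFT JOIN, turning it into an inner join

Fix: Move the right-table condition into the ON clause so unmatched parents are kept

Corrected query:
SELECT p.name, c.amount FROM customers p LEFT JOIN purchases c ON c.customer_id = p.id AND c.amount > 200.44

Result:
name  | amount 
------+--------
Eve   | 286.23 
Eve   | 963.49 
Carol | 264.35 
Frank | 978.07 
Frank | 1186.76
Dave  | 1090.03
Alice | NULL   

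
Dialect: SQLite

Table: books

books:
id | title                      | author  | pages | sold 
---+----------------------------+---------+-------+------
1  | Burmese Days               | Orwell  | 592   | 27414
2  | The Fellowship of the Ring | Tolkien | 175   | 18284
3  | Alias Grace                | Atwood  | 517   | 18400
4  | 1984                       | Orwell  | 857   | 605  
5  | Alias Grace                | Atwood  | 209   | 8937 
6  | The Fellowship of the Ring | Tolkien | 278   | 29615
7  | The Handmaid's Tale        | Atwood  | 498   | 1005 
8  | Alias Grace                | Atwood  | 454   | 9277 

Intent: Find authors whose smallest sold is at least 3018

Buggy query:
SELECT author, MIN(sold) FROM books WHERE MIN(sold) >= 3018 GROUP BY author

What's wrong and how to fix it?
Bug: Aggregates like MIN are computed per group after WHERE runs

Fix: Replace WHERE with HAVING after the GROUP BY

Corrected query:
SELECT author, MIN(sold) FROM books GROUP BY author HAVING MIN(sold) >= 3018

Result:
author  | MIN(sold)
--------+----------
Tolkien | 18284    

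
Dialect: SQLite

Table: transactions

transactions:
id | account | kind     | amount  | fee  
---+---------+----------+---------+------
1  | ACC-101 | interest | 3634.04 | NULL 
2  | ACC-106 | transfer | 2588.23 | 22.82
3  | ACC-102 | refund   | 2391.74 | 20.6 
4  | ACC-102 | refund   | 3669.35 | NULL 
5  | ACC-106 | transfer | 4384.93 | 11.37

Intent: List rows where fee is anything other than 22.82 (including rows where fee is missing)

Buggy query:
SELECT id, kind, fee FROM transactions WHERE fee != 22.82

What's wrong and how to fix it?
Bug: 'fee != 22.82' is unknown when fee is NULL, so NULL rows are silently excluded

Fix: Add an explicit OR fee IS NULL to include the missing-value rows

Corrected query:
SELECT id, kind, fee FROM transactions WHERE fee != 22.82 OR fee IS NULL

Result:
id | kind     | fee  
---+----------+------
1  | interest | NULL 
3  | refund   | 20.6 
4  | refund   | NULL 
5  | transfer | 11.37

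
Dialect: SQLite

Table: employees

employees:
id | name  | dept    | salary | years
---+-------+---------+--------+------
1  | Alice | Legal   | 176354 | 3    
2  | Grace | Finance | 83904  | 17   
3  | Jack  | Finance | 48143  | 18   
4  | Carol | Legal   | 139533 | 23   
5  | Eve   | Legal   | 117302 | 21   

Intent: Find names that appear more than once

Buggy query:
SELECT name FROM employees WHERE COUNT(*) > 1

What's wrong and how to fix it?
Bug: WHERE can't reference COUNT(*); aggregates are computed after WHERE

Fix: GROUP BY name, then filter groups with HAVING COUNT(*) > 1

Corrected query:
SELECT name FROM employees GROUP BY name HAVING COUNT(*) > 1

Result:
(no rows)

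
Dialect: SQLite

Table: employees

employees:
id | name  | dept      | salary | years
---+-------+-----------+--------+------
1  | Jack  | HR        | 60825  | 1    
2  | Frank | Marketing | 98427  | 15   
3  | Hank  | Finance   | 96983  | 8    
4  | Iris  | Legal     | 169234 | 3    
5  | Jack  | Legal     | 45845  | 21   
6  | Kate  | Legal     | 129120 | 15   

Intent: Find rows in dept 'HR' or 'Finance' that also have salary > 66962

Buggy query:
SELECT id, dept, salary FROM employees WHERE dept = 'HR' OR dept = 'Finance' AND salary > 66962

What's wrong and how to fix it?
Bug: Without parentheses, AND is evaluated before OR, so the salary filter only applies to the 'Finance' branch

Fix: Add parentheses around the OR so the AND applies to both alternatives

Corrected query:
SELECT id, dept, salary FROM employees WHERE (dept = 'HR' OR dept = 'Finance') AND salary > 66962

Result:
id | dept    | salary
---+---------+-------
3  | Finance | 96983 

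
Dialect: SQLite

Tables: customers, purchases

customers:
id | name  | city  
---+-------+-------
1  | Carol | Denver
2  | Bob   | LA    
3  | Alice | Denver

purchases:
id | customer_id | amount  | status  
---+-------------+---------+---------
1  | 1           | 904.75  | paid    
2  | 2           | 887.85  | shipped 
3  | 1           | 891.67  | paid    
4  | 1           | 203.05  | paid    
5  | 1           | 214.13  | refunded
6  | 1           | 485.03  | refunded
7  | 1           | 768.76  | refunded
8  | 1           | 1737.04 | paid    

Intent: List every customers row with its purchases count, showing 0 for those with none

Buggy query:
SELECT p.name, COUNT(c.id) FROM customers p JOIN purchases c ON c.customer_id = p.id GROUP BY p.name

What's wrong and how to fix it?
Bug: INNER JOIN drops customers rows that have no matching purchases rows

Fix: Switch to LEFT JOIN to retain unmatched parent rows

Corrected query:
SELECT p.name, COUNT(c.id) FROM customers p LEFT JOIN purchases c ON c.customer_id = p.id GROUP BY p.name

Result:
name  | COUNT(c.id)
------+------------
Alice | 0          
Bob   | 1          
Carol | 7          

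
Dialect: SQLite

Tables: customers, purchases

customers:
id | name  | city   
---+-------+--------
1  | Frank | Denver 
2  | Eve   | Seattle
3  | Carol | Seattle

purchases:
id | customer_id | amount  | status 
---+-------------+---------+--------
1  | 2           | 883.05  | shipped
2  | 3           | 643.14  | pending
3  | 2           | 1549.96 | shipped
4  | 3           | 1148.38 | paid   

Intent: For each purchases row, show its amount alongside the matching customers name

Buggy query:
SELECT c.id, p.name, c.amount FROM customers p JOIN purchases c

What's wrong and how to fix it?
Bug: Missing join condition: each purchases row is matched to all customers rows instead of just its own

Fix: Add ON c.customer_id = p.id to the JOIN

Corrected query:
SELECT c.id, p.name, c.amount FROM customers p JOIN purchases c ON c.customer_id = p.id

Result:
id | name  | amount 
---+-------+--------
1  | Eve   | 883.05 
2  | Carol | 643.14 
3  | Eve   | 1549.96
4  | Carol | 1148.38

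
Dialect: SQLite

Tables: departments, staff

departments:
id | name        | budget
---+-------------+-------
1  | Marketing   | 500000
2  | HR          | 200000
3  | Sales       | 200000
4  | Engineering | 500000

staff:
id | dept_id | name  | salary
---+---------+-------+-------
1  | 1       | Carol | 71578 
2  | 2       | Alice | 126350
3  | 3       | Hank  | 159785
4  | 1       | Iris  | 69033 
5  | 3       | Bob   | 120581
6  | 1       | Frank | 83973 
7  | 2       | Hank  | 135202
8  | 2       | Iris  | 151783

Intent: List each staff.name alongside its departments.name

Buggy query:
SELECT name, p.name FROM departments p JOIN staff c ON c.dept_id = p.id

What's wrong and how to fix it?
Bug: 'name' exists in both joined tables, so the database can't tell which one is meant

Fix: Prefix ambiguous columns with the table alias

Corrected query:
SELECT c.name, p.name FROM departments p JOIN staff c ON c.dept_id = p.id

Result:
name  | name     
------+----------
Carol | Marketing
Alice | HR       
Hank  | Sales    
Iris  | Marketing
Bob   | Sales    
Frank | Marketing
Hank  | HR       
Iris  | HR       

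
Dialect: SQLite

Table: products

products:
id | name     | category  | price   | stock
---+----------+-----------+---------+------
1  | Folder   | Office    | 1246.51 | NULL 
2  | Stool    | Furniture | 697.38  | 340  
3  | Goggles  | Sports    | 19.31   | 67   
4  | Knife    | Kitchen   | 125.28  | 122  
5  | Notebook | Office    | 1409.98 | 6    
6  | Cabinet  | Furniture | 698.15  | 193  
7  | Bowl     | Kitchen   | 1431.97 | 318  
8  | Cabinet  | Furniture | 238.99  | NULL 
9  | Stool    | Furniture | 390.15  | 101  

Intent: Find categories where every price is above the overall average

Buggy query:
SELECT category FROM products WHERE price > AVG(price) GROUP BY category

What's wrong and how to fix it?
Bug: WHERE evaluates per row before aggregation, so AVG() is unavailable

Fix: Use a subquery for AVG and a HAVING MIN(...) filter so the condition holds for every row in the group

Corrected query:
SELECT category FROM products GROUP BY category HAVING MIN(price) > (SELECT AVG(price) FROM products)

Result:
category
--------
Office  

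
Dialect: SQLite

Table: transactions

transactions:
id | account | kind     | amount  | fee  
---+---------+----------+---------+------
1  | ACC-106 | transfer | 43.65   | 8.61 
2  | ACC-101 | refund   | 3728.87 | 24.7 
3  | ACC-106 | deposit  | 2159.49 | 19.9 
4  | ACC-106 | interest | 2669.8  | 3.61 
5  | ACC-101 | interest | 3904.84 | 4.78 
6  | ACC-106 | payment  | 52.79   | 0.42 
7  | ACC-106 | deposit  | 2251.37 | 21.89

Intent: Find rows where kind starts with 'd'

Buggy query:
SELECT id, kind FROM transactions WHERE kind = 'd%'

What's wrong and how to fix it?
Bug: Wildcards only work with LIKE; '=' treats '%' as a literal character

Fix: Use LIKE for wildcard pattern matching

Corrected query:
SELECT id, kind FROM transactions WHERE kind LIKE 'd%'

Result:
id | kind   
---+--------
3  | deposit
7  | deposit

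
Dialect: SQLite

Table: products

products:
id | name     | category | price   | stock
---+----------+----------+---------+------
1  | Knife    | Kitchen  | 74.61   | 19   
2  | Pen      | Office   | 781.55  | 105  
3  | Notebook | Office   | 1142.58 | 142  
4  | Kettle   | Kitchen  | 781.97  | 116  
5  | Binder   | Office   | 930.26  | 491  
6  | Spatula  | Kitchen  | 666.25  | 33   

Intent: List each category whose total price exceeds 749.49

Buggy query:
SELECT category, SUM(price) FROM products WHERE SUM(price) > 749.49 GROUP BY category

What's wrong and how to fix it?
Bug: Aggregate functions cannot appear in a WHERE clause

Fix: Use HAVING (which filters groups after aggregation) instead of WHERE

Corrected query:
SELECT category, SUM(price) FROM products GROUP BY category HAVING SUM(price) > 749.49

Result:
category | SUM(price)
---------+-----------
Kitchen  | 1522.83   
Office   | 2854.39   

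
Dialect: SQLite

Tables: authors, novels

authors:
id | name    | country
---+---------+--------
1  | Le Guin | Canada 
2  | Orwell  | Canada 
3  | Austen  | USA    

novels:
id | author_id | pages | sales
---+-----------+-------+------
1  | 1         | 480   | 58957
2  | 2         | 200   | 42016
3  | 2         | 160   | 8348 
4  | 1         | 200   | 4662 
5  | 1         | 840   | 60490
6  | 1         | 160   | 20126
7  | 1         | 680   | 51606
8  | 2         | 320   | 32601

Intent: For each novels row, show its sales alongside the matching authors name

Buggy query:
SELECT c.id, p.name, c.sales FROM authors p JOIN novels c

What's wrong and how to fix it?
Bug: Missing join condition: each novels row is matched to all authors rows instead of just its own

Fix: Add ON c.author_id = p.id to the JOIN

Corrected query:
SELECT c.id, p.name, c.sales FROM authors p JOIN novels c ON c.author_id = p.id

Result:
id | name    | sales
---+---------+------
1  | Le Guin | 58957
2  | Orwell  | 42016
3  | Orwell  | 8348 
4  | Le Guin | 4662 
5  | Le Guin | 60490
6  | Le Guin | 20126
7  | Le Guin | 51606
8  | Orwell  | 32601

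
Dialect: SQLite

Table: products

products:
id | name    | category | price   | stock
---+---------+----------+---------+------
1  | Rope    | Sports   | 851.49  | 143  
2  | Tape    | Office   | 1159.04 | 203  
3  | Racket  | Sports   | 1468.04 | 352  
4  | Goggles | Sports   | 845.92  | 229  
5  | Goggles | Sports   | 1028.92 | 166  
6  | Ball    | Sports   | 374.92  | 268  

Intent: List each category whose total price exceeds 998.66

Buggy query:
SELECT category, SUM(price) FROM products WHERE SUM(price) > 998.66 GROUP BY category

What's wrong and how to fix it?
Bug: WHERE runs before GROUP BY, so aggregates aren't available there

Fix: Move the aggregate condition to a HAVING clause

Corrected query:
SELECT category, SUM(price) FROM products GROUP BY category HAVING SUM(price) > 998.66

Result:
category | SUM(price)
---------+-----------
Office   | 1159.04   
Sports   | 4569.29   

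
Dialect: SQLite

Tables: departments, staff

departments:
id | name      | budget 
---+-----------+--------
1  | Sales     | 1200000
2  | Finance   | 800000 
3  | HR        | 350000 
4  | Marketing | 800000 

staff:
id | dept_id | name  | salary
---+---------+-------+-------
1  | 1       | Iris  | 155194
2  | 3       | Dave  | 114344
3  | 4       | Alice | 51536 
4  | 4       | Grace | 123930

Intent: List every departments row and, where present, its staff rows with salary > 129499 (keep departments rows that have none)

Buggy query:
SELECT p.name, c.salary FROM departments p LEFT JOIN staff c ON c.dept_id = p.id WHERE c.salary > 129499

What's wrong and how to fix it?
Bug: A WHERE condition on the right-hand table after LEFT JOIN drops unmatched parents

Fix: Move the right-table condition into the ON clause so unmatched parents are kept

Corrected query:
SELECT p.name, c.salary FROM departments p LEFT JOIN staff c ON c.dept_id = p.id AND c.salary > 129499

Result:
name      | salary
----------+-------
Sales     | 155194
Finance   | NULL  
HR        | NULL  
Marketing | NULL  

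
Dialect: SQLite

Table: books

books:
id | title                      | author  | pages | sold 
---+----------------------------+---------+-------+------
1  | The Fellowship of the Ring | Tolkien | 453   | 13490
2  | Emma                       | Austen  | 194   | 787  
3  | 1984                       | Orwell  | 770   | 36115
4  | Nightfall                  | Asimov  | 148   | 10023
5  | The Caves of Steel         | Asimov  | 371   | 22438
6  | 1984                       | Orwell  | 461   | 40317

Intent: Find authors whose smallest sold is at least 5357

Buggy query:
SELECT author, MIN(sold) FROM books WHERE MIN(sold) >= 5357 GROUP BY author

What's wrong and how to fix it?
Bug: Aggregates like MIN are computed per group after WHERE runs

Fix: Replace WHERE with HAVING after the GROUP BY

Corrected query:
SELECT author, MIN(sold) FROM books GROUP BY author HAVING MIN(sold) >= 5357

Result:
author  | MIN(sold)
--------+----------
Asimov  | 10023    
Orwell  | 36115    
Tolkien | 13490    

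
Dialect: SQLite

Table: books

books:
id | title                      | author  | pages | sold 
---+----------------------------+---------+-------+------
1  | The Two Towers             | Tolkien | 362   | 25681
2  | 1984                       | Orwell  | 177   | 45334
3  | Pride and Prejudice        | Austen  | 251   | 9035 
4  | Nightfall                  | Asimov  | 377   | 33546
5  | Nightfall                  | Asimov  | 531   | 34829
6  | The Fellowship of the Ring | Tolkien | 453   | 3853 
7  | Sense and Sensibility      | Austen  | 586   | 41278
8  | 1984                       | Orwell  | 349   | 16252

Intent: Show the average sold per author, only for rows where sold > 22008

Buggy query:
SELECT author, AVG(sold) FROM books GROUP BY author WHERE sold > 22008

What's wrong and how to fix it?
Bug: WHERE cannot follow GROUP BY

Fix: Move the WHERE clause before GROUP BY

Corrected query:
SELECT author, AVG(sold) FROM books WHERE sold > 22008 GROUP BY author

Result:
author  | AVG(sold)
--------+----------
Asimov  | 34187.5  
Austen  | 41278    
Orwell  | 45334    
Tolkien | 25681    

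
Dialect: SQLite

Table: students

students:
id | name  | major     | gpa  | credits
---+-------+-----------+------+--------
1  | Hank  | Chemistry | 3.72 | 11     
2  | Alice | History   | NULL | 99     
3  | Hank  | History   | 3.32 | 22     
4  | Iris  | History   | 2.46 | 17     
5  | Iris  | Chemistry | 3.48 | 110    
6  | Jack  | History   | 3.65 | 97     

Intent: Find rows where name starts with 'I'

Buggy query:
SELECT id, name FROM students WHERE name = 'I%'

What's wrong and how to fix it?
Bug: '=' compares the literal string including the % character; pattern matching needs LIKE

Fix: Use LIKE for wildcard pattern matching

Corrected query:
SELECT id, name FROM students WHERE name LIKE 'I%'

Result:
id | name
---+-----
4  | Iris
5  | Iris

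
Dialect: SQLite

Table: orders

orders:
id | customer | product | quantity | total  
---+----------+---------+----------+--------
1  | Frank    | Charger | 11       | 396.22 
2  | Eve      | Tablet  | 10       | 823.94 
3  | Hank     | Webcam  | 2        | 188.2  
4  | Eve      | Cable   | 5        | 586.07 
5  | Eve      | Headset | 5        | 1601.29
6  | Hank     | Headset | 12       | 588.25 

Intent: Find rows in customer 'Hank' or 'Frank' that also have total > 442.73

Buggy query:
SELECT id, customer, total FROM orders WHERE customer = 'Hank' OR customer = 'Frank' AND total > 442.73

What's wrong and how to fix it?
Bug: AND binds tighter than OR, so this parses as customer = 'Hank' OR (customer = 'Frank' AND total > 442.73)

Fix: Group the OR with parentheses (or use IN), then AND the threshold

Corrected query:
SELECT id, customer, total FROM orders WHERE (customer = 'Hank' OR customer = 'Frank') AND total > 442.73

Result:
id | customer | total 
---+----------+-------
6  | Hank     | 588.25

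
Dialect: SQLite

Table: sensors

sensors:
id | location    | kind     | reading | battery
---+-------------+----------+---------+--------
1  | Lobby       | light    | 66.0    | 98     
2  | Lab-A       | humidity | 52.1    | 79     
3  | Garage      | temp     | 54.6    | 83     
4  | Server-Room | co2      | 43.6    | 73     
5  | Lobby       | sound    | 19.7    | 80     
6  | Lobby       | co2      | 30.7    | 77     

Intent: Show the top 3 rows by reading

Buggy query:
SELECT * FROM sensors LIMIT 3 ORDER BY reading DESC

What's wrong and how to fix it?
Bug: LIMIT must come after ORDER BY

Fix: Swap the clauses: ORDER BY first, then LIMIT

Corrected query:
SELECT * FROM sensors ORDER BY reading DESC LIMIT 3

Result:
id | location | kind     | reading | battery
---+----------+----------+---------+--------
1  | Lobby    | light    | 66      | 98     
3  | Garage   | temp     | 54.6    | 83     
2  | Lab-A    | humidity | 52.1    | 79     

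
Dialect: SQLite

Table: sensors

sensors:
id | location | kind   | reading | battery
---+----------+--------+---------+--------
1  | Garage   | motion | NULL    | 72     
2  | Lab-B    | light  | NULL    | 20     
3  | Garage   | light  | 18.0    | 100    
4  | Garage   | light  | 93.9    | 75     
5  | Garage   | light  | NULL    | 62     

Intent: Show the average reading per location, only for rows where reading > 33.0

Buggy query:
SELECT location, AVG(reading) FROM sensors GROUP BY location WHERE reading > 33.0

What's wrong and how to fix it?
Bug: WHERE cannot follow GROUP BY

Fix: Place WHERE between FROM and GROUP BY

Corrected query:
SELECT location, AVG(reading) FROM sensors WHERE reading > 33.0 GROUP BY location

Result:
location | AVG(reading)
---------+-------------
Garage   | 93.9        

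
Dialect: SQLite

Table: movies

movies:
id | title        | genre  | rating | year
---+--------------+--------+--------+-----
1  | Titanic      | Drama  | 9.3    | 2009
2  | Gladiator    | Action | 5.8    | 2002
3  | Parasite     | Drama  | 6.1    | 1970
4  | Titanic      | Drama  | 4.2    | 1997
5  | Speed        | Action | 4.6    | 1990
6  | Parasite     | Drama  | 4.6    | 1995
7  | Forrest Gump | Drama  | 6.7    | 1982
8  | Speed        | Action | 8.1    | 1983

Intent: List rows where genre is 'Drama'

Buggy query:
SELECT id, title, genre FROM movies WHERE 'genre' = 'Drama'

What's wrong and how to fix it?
Bug: 'genre' in single quotes is a string literal, not the column; the comparison is literal-vs-literal and never true

Fix: Remove the quotes around the column name (or use double quotes for an identifier)

Corrected query:
SELECT id, title, genre FROM movies WHERE genre = 'Drama'

Result:
id | title        | genre
---+--------------+------
1  | Titanic      | Drama
3  | Parasite     | Drama
4  | Titanic      | Drama
6  | Parasite     | Drama
7  | Forrest Gump | Drama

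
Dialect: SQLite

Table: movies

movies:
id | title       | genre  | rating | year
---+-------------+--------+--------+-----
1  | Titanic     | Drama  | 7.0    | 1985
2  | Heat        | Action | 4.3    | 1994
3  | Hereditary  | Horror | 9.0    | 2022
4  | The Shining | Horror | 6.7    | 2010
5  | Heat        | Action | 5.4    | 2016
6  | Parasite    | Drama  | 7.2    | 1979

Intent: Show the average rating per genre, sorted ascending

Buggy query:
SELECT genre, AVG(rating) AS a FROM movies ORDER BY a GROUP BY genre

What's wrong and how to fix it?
Bug: ORDER BY appears before GROUP BY; SQL clause order requires GROUP BY first

Fix: Reorder: SELECT … FROM … GROUP BY … ORDER BY …

Corrected query:
SELECT genre, AVG(rating) AS a FROM movies GROUP BY genre ORDER BY a

Result:
genre  | a   
-------+-----
Action | 4.85
Drama  | 7.1 
Horror | 7.85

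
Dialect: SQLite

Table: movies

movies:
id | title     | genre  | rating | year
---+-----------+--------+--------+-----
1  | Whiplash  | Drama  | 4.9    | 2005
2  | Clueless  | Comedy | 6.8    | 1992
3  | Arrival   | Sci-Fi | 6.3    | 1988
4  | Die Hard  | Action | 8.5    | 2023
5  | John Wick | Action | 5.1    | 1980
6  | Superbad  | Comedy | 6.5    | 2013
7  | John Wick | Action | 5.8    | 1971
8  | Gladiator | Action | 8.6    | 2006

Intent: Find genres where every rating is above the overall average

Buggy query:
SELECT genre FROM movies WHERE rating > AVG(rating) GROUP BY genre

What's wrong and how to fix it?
Bug: AVG() is an aggregate; it can't sit directly in WHERE

Fix: Use a subquery for AVG and a HAVING MIN(...) filter so the condition holds for every row in the group

Corrected query:
SELECT genre FROM movies GROUP BY genre HAVING MIN(rating) > (SELECT AVG(rating) FROM movies)

Result:
(no rows)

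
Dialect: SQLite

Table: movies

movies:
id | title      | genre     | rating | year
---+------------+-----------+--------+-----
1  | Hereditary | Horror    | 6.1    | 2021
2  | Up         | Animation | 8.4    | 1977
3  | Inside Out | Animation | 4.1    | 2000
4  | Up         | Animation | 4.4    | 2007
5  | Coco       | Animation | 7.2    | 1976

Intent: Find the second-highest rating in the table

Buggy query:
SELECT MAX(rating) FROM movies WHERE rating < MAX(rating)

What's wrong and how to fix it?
Bug: The inner MAX is an aggregate inside WHERE, which is not allowed

Fix: Put the inner MAX in a scalar subquery

Corrected query:
SELECT MAX(rating) FROM movies WHERE rating < (SELECT MAX(rating) FROM movies)

Result:
MAX(rating)
-----------
7.2        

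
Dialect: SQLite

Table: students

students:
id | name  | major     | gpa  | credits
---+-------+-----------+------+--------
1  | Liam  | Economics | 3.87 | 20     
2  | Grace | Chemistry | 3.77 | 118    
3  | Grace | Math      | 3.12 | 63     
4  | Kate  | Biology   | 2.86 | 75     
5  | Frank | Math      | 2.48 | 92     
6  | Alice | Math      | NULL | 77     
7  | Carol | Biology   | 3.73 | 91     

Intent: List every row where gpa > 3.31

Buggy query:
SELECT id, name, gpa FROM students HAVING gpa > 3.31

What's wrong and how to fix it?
Bug: HAVING filters the output of aggregation, but this query has no GROUP BY and no aggregate functions, so SQLite rejects it (HAVING clause on a non-aggregate query); the condition here is per row

Fix: Replace HAVING with WHERE since the condition applies to individual rows

Corrected query:
SELECT id, name, gpa FROM students WHERE gpa > 3.31

Result:
id | name  | gpa 
---+-------+-----
1  | Liam  | 3.87
2  | Grace | 3.77
7  | Carol | 3.73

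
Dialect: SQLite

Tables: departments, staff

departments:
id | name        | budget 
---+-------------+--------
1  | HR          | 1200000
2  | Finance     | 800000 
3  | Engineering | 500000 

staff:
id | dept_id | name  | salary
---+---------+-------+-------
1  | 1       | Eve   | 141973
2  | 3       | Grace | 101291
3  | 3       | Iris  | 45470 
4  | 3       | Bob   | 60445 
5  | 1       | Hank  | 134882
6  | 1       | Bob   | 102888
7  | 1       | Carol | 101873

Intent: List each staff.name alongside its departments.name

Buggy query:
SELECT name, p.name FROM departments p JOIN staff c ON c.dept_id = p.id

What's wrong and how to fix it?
Bug: 'name' exists in both joined tables, so the database can't tell which one is meant

Fix: Qualify the column with its table alias (c.name)

Corrected query:
SELECT c.name, p.name FROM departments p JOIN staff c ON c.dept_id = p.id

Result:
name  | name       
------+------------
Eve   | HR         
Grace | Engineering
Iris  | Engineering
Bob   | Engineering
Hank  | HR         
Bob   | HR         
Carol | HR         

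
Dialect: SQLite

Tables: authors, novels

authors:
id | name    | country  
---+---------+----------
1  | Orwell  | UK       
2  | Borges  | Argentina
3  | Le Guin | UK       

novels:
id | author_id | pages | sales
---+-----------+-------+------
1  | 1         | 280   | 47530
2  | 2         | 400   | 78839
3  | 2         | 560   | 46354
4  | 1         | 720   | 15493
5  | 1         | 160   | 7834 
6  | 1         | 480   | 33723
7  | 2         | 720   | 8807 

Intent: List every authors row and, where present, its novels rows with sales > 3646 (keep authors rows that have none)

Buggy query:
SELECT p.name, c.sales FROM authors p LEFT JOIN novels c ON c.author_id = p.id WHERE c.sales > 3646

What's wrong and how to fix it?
Bug: Filtering c.sales in WHERE discards the NULL rows produced by LEFT JOIN, turning it into an inner join

Fix: Put 'c.sales > 3646' in the JOIN's ON clause instead of WHERE

Corrected query:
SELECT p.name, c.sales FROM authors p LEFT JOIN novels c ON c.author_id = p.id AND c.sales > 3646

Result:
name    | sales
--------+------
Orwell  | 7834 
Orwell  | 15493
Orwell  | 33723
Orwell  | 47530
Borges  | 8807 
Borges  | 46354
Borges  | 78839
Le Guin | NULL 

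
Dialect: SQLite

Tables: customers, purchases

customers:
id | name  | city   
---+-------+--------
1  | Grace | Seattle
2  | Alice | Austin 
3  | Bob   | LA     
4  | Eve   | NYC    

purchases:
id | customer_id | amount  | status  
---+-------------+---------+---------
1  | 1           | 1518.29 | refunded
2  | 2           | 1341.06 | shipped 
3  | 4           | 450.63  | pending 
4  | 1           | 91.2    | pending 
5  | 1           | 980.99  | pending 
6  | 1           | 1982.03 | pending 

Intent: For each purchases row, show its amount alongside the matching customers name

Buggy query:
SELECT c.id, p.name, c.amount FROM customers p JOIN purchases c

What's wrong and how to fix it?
Bug: Missing join condition: each purchases row is matched to all customers rows instead of just its own

Fix: Add ON c.customer_id = p.id to the JOIN

Corrected query:
SELECT c.id, p.name, c.amount FROM customers p JOIN purchases c ON c.customer_id = p.id

Result:
id | name  | amount 
---+-------+--------
1  | Grace | 1518.29
2  | Alice | 1341.06
3  | Eve   | 450.63 
4  | Grace | 91.2   
5  | Grace | 980.99 
6  | Grace | 1982.03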